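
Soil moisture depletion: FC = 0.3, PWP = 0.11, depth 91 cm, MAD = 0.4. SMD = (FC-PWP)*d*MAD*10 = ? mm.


SMD = (FC - PWP) * d * MAD * 10
SMD = (0.3 - 0.11) * 91 * 0.4 * 10
SMD = 0.1900 * 91 * 0.4 * 10

69.1600 mm


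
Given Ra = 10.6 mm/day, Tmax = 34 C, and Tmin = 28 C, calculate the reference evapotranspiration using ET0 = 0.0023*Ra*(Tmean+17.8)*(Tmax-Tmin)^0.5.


Tmean = (Tmax + Tmin)/2 = (34 + 28)/2 = 31.0
ET0 = 0.0023 * 10.6 * (31.0 + 17.8) * sqrt(34 - 28)
ET0 = 0.0023 * 10.6 * 48.8 * 2.449490

2.9143 mm/day


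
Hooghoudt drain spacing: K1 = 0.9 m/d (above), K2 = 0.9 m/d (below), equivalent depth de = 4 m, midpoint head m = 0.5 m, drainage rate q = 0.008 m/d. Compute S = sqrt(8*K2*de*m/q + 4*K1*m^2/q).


S^2 = 8*K2*de*m/q + 4*K1*m^2/q
S^2 = 8*0.9*4*0.5/0.008 + 4*0.9*0.5^2/0.008
S = sqrt(1912.5000)

43.7321 m


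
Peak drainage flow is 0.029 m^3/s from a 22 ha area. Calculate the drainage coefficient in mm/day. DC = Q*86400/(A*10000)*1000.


DC = Q * 86400 / (A * 10000) * 1000
DC = 0.029 * 86400 / (22 * 10000) * 1000
DC = 2505600.0000 / 220000

11.3891 mm/day


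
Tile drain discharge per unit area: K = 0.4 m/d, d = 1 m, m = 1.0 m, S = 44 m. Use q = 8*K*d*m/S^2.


q = 8*K*d*m/S^2
q = 8*0.4*1*1.0/44^2
q = 3.2000 / 1936

0.0017 m/d


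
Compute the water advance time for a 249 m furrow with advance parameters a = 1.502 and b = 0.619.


t = (L/a)^(1/b)
t = (249/1.502)^(1/0.619)
t = 165.778961^(1/0.619)

3851.8511 min


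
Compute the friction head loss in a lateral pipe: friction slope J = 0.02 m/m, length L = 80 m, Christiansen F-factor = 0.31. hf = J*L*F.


hf = J * L * F = 0.02 * 80 * 0.31 = 0.4960 m

0.4960 m


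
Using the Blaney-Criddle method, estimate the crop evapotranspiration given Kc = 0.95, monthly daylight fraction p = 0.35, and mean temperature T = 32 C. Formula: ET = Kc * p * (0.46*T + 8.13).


ET = Kc * p * (0.46*T + 8.13)
ET = 0.95 * 0.35 * (0.46*32 + 8.13)
ET = 0.95 * 0.35 * 22.8500

7.5976 mm/day


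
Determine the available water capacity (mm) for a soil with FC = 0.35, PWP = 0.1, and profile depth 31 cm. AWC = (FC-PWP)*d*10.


AWC = (FC - PWP) * d * 10
AWC = (0.35 - 0.1) * 31 * 10
AWC = 0.2500 * 31 * 10

77.5000 mm


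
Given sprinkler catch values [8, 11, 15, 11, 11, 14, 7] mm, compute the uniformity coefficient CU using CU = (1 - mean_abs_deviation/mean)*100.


mean = 11.000000 mm
MAD = 2.000000 mm
CU = (1 - 2.000000/11.000000)*100

81.8182 %


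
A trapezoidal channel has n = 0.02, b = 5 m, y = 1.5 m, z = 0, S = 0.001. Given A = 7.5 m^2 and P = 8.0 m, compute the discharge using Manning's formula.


R = A/P = 7.5/8.0 = 0.937500
Q = (1/0.02) * 7.5 * 0.937500^(2/3) * 0.001^0.5

11.3591 m^3/s


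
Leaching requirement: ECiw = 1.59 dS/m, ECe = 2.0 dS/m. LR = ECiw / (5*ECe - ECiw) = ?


LR = ECiw / (5*ECe - ECiw)
LR = 1.59 / (5*2.0 - 1.59)
LR = 1.59 / 8.4100

0.1891


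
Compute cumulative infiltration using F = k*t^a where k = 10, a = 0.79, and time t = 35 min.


F = k * t^a = 10 * 35^0.79
F = 10 * 16.588754

165.8875 mm


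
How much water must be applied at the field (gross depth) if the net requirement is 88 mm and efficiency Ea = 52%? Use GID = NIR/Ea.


Ea = 52% = 0.52
GID = NIR / Ea = 88 / 0.52 = 169.2308 mm

169.2308 mm


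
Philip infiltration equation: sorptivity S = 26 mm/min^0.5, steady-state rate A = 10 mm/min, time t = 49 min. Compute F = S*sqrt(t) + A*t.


F = S*sqrt(t) + A*t
F = 26*sqrt(49) + 10*49
F = 26*7.000000 + 490

672.0000 mm


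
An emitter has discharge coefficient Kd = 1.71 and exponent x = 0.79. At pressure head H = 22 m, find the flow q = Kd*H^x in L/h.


q = Kd * H^x = 1.71 * 22^0.79 = 1.71 * 11.495131

19.6567 L/h


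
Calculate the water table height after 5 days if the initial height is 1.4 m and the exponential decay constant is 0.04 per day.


m = m0 * exp(-k*t)
m = 1.4 * exp(-0.04 * 5)
m = 1.4 * exp(-0.2000)

1.1462 m


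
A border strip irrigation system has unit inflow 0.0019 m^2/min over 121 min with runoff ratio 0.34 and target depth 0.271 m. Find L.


L = q*t/((1+r)*Z)
L = 0.0019*121/((1+0.34)*0.271)
L = 0.2299/0.36314

0.6331 m


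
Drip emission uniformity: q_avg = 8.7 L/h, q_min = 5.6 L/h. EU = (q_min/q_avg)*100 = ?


EU = (q_min/q_avg)*100 = (5.6/8.7)*100 = 64.3678%

64.3678 %


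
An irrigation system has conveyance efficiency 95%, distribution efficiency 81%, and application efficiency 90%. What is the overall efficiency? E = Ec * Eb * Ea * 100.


Ec = 0.95, Eb = 0.81, Ea = 0.9
E = 0.95 * 0.81 * 0.9 * 100 = 69.2550%

69.2550 %


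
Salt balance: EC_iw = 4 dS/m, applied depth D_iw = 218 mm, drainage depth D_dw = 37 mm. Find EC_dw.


EC_dw = EC_iw * D_iw / D_dw
EC_dw = 4 * 218 / 37
EC_dw = 872 / 37

23.5676 dS/m


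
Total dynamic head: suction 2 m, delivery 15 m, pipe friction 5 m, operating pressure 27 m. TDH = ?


TDH = Hs + Hd + hf + Hp = 2 + 15 + 5 + 27 = 49

49 m


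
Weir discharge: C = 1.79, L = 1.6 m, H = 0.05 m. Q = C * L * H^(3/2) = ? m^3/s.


Q = C * L * H^(3/2) = 1.79 * 1.6 * 0.05^1.5 = 1.79 * 1.6 * 0.011180

0.0320 m^3/s


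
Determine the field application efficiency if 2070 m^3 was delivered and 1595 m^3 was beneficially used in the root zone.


Ea = V_root / V_field * 100 = 1595 / 2070 * 100 = 77.0531%

77.0531 %


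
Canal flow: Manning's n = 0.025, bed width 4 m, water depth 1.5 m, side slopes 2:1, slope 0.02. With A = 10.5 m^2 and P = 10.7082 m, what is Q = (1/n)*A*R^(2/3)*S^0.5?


R = A/P = 10.5/10.7082 = 0.980557
Q = (1/0.025) * 10.5 * 0.980557^(2/3) * 0.02^0.5

58.6245 m^3/s


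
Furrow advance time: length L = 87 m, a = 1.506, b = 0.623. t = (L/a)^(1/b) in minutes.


t = (L/a)^(1/b)
t = (87/1.506)^(1/0.623)
t = 57.768924^(1/0.623)

672.6044 min


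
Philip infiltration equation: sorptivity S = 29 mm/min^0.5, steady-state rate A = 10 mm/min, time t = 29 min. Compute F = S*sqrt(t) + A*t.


F = S*sqrt(t) + A*t
F = 29*sqrt(29) + 10*29
F = 29*5.385165 + 290

446.1698 mm


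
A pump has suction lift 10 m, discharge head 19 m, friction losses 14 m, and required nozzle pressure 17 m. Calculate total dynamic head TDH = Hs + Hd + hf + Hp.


TDH = Hs + Hd + hf + Hp = 10 + 19 + 14 + 17 = 60

60 m


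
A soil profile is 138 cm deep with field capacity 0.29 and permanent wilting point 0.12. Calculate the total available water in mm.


AWC = (FC - PWP) * d * 10
AWC = (0.29 - 0.12) * 138 * 10
AWC = 0.1700 * 138 * 10

234.6000 mm


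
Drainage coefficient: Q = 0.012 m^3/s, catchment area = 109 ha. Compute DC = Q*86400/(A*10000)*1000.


DC = Q * 86400 / (A * 10000) * 1000
DC = 0.012 * 86400 / (109 * 10000) * 1000
DC = 1036800.0000 / 1090000

0.9512 mm/day


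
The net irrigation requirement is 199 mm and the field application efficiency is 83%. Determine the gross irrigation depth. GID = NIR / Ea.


Ea = 83% = 0.83
GID = NIR / Ea = 199 / 0.83 = 239.7590 mm

239.7590 mm


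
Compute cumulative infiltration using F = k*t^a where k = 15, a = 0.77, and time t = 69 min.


F = k * t^a = 15 * 69^0.77
F = 15 * 26.056363

390.8454 mm


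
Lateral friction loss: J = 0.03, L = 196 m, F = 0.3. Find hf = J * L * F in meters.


hf = J * L * F = 0.03 * 196 * 0.3 = 1.7640 m

1.7640 m


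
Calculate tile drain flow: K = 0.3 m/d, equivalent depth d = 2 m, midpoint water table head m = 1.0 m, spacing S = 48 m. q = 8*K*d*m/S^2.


q = 8*K*d*m/S^2
q = 8*0.3*2*1.0/48^2
q = 4.8000 / 2304

0.0021 m/d


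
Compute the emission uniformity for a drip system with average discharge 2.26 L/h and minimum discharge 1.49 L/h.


EU = (q_min/q_avg)*100 = (1.49/2.26)*100 = 65.9292%

65.9292 %


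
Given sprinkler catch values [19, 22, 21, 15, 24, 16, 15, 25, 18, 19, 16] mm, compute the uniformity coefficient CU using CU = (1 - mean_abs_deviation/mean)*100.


mean = 19.090909 mm
MAD = 2.842975 mm
CU = (1 - 2.842975/19.090909)*100

85.1082 %


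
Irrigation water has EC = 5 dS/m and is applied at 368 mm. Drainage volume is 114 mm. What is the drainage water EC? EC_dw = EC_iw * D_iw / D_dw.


EC_dw = EC_iw * D_iw / D_dw
EC_dw = 5 * 368 / 114
EC_dw = 1840 / 114

16.1404 dS/m


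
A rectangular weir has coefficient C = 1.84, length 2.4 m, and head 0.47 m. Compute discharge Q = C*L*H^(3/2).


Q = C * L * H^(3/2) = 1.84 * 2.4 * 0.47^1.5 = 1.84 * 2.4 * 0.322216

1.4229 m^3/s


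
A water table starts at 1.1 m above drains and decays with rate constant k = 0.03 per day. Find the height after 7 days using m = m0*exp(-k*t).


m = m0 * exp(-k*t)
m = 1.1 * exp(-0.03 * 7)
m = 1.1 * exp(-0.2100)

0.8916 m


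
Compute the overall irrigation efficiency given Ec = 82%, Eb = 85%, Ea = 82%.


Ec = 0.82, Eb = 0.85, Ea = 0.82
E = 0.82 * 0.85 * 0.82 * 100 = 57.1540%

57.1540 %


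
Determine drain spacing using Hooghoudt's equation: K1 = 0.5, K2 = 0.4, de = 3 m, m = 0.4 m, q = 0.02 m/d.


S^2 = 8*K2*de*m/q + 4*K1*m^2/q
S^2 = 8*0.4*3*0.4/0.02 + 4*0.5*0.4^2/0.02
S = sqrt(208.0000)

14.4222 m


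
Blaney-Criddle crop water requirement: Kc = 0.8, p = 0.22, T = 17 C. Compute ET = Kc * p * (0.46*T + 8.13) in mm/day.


ET = Kc * p * (0.46*T + 8.13)
ET = 0.8 * 0.22 * (0.46*17 + 8.13)
ET = 0.8 * 0.22 * 15.9500

2.8072 mm/day


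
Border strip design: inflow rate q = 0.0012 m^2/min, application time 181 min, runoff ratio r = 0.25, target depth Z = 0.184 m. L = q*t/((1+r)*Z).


L = q*t/((1+r)*Z)
L = 0.0012*181/((1+0.25)*0.184)
L = 0.2172/0.23

0.9443 m


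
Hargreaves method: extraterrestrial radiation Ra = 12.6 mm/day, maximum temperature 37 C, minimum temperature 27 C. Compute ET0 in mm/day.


Tmean = (Tmax + Tmin)/2 = (37 + 27)/2 = 32.0
ET0 = 0.0023 * 12.6 * (32.0 + 17.8) * sqrt(37 - 27)
ET0 = 0.0023 * 12.6 * 49.8 * 3.162278

4.5638 mm/day


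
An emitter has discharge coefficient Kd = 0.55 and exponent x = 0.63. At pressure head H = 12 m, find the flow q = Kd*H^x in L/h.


q = Kd * H^x = 0.55 * 12^0.63 = 0.55 * 4.785025

2.6318 L/h


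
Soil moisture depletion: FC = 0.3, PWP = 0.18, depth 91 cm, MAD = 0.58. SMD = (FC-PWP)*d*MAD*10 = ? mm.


SMD = (FC - PWP) * d * MAD * 10
SMD = (0.3 - 0.18) * 91 * 0.58 * 10
SMD = 0.1200 * 91 * 0.58 * 10

63.3360 mm


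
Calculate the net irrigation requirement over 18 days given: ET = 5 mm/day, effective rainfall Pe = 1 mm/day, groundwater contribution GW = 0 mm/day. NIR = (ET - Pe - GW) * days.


Daily deficit = ET - Pe - GW = 5 - 1 - 0 = 4 mm/day
NIR = 4 * 18 = 72 mm

72.0000 mm


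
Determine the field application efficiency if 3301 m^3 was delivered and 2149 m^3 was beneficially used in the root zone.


Ea = V_root / V_field * 100 = 2149 / 3301 * 100 = 65.1015%

65.1015 %


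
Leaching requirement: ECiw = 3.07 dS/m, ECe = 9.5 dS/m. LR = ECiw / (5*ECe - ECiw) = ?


LR = ECiw / (5*ECe - ECiw)
LR = 3.07 / (5*9.5 - 3.07)
LR = 3.07 / 44.4300

0.0691


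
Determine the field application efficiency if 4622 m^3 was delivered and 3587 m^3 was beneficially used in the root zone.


Ea = V_root / V_field * 100 = 3587 / 4622 * 100 = 77.6071%

77.6071 %


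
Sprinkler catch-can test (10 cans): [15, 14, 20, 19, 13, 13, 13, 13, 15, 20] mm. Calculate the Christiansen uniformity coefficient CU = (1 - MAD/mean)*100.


mean = 15.500000 mm
MAD = 2.500000 mm
CU = (1 - 2.500000/15.500000)*100

83.8710 %


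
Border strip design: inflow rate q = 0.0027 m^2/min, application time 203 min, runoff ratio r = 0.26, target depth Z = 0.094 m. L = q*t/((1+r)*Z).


L = q*t/((1+r)*Z)
L = 0.0027*203/((1+0.26)*0.094)
L = 0.5481/0.11844

4.6277 m


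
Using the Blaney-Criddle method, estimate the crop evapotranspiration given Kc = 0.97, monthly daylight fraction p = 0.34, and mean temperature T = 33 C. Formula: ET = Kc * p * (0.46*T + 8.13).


ET = Kc * p * (0.46*T + 8.13)
ET = 0.97 * 0.34 * (0.46*33 + 8.13)
ET = 0.97 * 0.34 * 23.3100

7.6876 mm/day


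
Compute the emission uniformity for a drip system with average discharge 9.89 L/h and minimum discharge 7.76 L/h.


EU = (q_min/q_avg)*100 = (7.76/9.89)*100 = 78.4631%

78.4631 %


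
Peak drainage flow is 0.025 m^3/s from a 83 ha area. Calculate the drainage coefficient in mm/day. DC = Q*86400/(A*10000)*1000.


DC = Q * 86400 / (A * 10000) * 1000
DC = 0.025 * 86400 / (83 * 10000) * 1000
DC = 2160000.0000 / 830000

2.6024 mm/day


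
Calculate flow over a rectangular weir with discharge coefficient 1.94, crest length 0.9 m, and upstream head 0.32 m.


Q = C * L * H^(3/2) = 1.94 * 0.9 * 0.32^1.5 = 1.94 * 0.9 * 0.181019

0.3161 m^3/s


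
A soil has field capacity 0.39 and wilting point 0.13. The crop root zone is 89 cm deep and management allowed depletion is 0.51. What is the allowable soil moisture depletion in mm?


SMD = (FC - PWP) * d * MAD * 10
SMD = (0.39 - 0.13) * 89 * 0.51 * 10
SMD = 0.2600 * 89 * 0.51 * 10

118.0140 mm


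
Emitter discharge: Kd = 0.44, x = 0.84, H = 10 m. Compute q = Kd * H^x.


q = Kd * H^x = 0.44 * 10^0.84 = 0.44 * 6.918310

3.0441 L/h


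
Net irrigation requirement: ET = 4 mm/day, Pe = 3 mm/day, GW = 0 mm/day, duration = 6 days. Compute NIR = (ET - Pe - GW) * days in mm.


Daily deficit = ET - Pe - GW = 4 - 3 - 0 = 1 mm/day
NIR = 1 * 6 = 6 mm

6.0000 mm


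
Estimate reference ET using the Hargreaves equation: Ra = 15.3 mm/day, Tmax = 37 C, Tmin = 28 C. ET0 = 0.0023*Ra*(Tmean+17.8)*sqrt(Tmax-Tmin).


Tmean = (Tmax + Tmin)/2 = (37 + 28)/2 = 32.5
ET0 = 0.0023 * 15.3 * (32.5 + 17.8) * sqrt(37 - 28)
ET0 = 0.0023 * 15.3 * 50.3 * 3.000000

5.3102 mm/day


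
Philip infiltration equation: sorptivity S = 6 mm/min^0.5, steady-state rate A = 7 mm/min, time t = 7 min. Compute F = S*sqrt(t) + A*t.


F = S*sqrt(t) + A*t
F = 6*sqrt(7) + 7*7
F = 6*2.645751 + 49

64.8745 mm


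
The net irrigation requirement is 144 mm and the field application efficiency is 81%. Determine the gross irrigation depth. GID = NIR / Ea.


Ea = 81% = 0.81
GID = NIR / Ea = 144 / 0.81 = 177.7778 mm

177.7778 mm


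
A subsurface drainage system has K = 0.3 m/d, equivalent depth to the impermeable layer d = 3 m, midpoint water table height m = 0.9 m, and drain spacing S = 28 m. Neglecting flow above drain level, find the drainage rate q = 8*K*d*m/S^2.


q = 8*K*d*m/S^2
q = 8*0.3*3*0.9/28^2
q = 6.4800 / 784

0.0083 m/d


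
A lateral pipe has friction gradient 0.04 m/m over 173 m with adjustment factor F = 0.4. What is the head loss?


hf = J * L * F = 0.04 * 173 * 0.4 = 2.7680 m

2.7680 m


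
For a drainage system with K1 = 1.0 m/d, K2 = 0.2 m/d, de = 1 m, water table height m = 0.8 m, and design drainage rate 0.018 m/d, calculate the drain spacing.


S^2 = 8*K2*de*m/q + 4*K1*m^2/q
S^2 = 8*0.2*1*0.8/0.018 + 4*1.0*0.8^2/0.018
S = sqrt(213.3333)

14.6059 m


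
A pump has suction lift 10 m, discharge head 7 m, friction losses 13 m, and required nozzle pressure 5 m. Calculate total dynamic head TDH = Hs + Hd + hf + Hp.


TDH = Hs + Hd + hf + Hp = 10 + 7 + 13 + 5 = 35

35 m


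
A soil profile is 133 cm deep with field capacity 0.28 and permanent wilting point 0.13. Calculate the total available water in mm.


AWC = (FC - PWP) * d * 10
AWC = (0.28 - 0.13) * 133 * 10
AWC = 0.1500 * 133 * 10

199.5000 mm


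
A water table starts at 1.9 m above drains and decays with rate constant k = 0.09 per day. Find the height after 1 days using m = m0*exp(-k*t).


m = m0 * exp(-k*t)
m = 1.9 * exp(-0.09 * 1)
m = 1.9 * exp(-0.0900)

1.7365 m


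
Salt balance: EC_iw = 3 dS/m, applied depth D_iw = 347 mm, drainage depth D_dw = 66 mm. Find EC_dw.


EC_dw = EC_iw * D_iw / D_dw
EC_dw = 3 * 347 / 66
EC_dw = 1041 / 66

15.7727 dS/m


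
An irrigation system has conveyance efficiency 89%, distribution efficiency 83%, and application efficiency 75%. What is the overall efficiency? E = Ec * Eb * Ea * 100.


Ec = 0.89, Eb = 0.83, Ea = 0.75
E = 0.89 * 0.83 * 0.75 * 100 = 55.4025%

55.4025 %


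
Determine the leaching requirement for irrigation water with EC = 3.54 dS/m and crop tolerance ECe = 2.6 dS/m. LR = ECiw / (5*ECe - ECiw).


LR = ECiw / (5*ECe - ECiw)
LR = 3.54 / (5*2.6 - 3.54)
LR = 3.54 / 9.4600

0.3742


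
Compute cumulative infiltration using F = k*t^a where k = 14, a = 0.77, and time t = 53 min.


F = k * t^a = 14 * 53^0.77
F = 14 * 21.266324

297.7285 mm


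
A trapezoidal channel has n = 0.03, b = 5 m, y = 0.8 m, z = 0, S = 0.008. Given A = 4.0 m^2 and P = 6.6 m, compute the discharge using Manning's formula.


R = A/P = 4.0/6.6 = 0.606061
Q = (1/0.03) * 4.0 * 0.606061^(2/3) * 0.008^0.5

8.5407 m^3/s


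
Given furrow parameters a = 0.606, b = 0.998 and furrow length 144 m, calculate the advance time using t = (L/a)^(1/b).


t = (L/a)^(1/b)
t = (144/0.606)^(1/0.998)
t = 237.623762^(1/0.998)

240.2432 min


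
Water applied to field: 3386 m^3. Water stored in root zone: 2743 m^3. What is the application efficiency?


Ea = V_root / V_field * 100 = 2743 / 3386 * 100 = 81.0100%

81.0100 %


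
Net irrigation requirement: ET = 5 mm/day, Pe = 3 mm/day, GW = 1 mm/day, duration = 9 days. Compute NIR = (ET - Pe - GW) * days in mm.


Daily deficit = ET - Pe - GW = 5 - 3 - 1 = 1 mm/day
NIR = 1 * 9 = 9 mm

9.0000 mm


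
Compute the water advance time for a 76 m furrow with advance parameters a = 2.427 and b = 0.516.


t = (L/a)^(1/b)
t = (76/2.427)^(1/0.516)
t = 31.314380^(1/0.516)

792.0057 min


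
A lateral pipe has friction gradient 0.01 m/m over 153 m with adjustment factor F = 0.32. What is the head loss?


hf = J * L * F = 0.01 * 153 * 0.32 = 0.4896 m

0.4896 m


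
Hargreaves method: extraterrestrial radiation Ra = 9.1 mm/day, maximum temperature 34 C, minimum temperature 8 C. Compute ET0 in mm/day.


Tmean = (Tmax + Tmin)/2 = (34 + 8)/2 = 21.0
ET0 = 0.0023 * 9.1 * (21.0 + 17.8) * sqrt(34 - 8)
ET0 = 0.0023 * 9.1 * 38.8 * 5.099020

4.1408 mm/day


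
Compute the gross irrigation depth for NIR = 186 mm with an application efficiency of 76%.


Ea = 76% = 0.76
GID = NIR / Ea = 186 / 0.76 = 244.7368 mm

244.7368 mm


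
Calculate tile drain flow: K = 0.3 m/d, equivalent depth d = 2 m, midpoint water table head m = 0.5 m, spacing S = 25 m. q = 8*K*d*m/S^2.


q = 8*K*d*m/S^2
q = 8*0.3*2*0.5/25^2
q = 2.4000 / 625

0.0038 m/d


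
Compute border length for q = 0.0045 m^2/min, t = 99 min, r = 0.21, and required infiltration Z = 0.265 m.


L = q*t/((1+r)*Z)
L = 0.0045*99/((1+0.21)*0.265)
L = 0.4455/0.32065

1.3894 m


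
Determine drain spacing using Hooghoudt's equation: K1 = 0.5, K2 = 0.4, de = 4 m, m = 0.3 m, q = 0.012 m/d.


S^2 = 8*K2*de*m/q + 4*K1*m^2/q
S^2 = 8*0.4*4*0.3/0.012 + 4*0.5*0.3^2/0.012
S = sqrt(335.0000)

18.3030 m


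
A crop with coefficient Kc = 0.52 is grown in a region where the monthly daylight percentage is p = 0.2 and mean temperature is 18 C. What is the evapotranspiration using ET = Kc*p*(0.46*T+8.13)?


ET = Kc * p * (0.46*T + 8.13)
ET = 0.52 * 0.2 * (0.46*18 + 8.13)
ET = 0.52 * 0.2 * 16.4100

1.7066 mm/day


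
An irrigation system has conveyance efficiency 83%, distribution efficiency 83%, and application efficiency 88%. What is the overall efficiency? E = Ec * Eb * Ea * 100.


Ec = 0.83, Eb = 0.83, Ea = 0.88
E = 0.83 * 0.83 * 0.88 * 100 = 60.6232%

60.6232 %


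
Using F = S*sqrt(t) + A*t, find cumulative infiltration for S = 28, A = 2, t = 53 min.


F = S*sqrt(t) + A*t
F = 28*sqrt(53) + 2*53
F = 28*7.280110 + 106

309.8431 mm


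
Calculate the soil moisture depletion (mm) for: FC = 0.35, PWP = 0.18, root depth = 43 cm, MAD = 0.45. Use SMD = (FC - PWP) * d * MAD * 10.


SMD = (FC - PWP) * d * MAD * 10
SMD = (0.35 - 0.18) * 43 * 0.45 * 10
SMD = 0.1700 * 43 * 0.45 * 10

32.8950 mm


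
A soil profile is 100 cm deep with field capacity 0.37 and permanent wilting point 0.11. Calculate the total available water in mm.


AWC = (FC - PWP) * d * 10
AWC = (0.37 - 0.11) * 100 * 10
AWC = 0.2600 * 100 * 10

260.0000 mm


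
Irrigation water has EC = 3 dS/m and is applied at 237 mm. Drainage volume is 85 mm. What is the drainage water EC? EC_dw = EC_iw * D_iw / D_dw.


EC_dw = EC_iw * D_iw / D_dw
EC_dw = 3 * 237 / 85
EC_dw = 711 / 85

8.3647 dS/m


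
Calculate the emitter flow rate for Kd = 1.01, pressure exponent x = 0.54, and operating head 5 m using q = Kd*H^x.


q = Kd * H^x = 1.01 * 5^0.54 = 1.01 * 2.384755

2.4086 L/h


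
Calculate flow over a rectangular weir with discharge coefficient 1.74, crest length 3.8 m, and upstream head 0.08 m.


Q = C * L * H^(3/2) = 1.74 * 3.8 * 0.08^1.5 = 1.74 * 3.8 * 0.022627

0.1496 m^3/s


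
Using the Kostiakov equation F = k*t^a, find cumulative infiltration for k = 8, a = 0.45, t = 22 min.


F = k * t^a = 8 * 22^0.45
F = 8 * 4.018743

32.1499 mm


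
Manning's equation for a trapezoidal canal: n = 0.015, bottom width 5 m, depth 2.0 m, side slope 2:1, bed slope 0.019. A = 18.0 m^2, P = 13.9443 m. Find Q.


R = A/P = 18.0/13.9443 = 1.290850
Q = (1/0.015) * 18.0 * 1.290850^(2/3) * 0.019^0.5

196.0989 m^3/s


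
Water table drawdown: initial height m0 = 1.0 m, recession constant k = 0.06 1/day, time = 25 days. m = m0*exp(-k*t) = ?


m = m0 * exp(-k*t)
m = 1.0 * exp(-0.06 * 25)
m = 1.0 * exp(-1.5000)

0.2231 m


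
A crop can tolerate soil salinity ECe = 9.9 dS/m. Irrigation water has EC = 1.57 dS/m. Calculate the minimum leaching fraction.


LR = ECiw / (5*ECe - ECiw)
LR = 1.57 / (5*9.9 - 1.57)
LR = 1.57 / 47.9300

0.0328


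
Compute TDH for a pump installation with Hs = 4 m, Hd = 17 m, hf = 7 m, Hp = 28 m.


TDH = Hs + Hd + hf + Hp = 4 + 17 + 7 + 28 = 56

56 m


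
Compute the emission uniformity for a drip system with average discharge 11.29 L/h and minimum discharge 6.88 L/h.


EU = (q_min/q_avg)*100 = (6.88/11.29)*100 = 60.9389%

60.9389 %


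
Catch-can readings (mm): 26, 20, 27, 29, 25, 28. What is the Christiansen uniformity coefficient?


mean = 25.833333 mm
MAD = 2.222222 mm
CU = (1 - 2.222222/25.833333)*100

91.3979 %


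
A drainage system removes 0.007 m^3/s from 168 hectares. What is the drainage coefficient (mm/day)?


DC = Q * 86400 / (A * 10000) * 1000
DC = 0.007 * 86400 / (168 * 10000) * 1000
DC = 604800.0000 / 1680000

0.3600 mm/day


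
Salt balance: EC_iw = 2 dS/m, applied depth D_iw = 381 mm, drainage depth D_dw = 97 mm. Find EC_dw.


EC_dw = EC_iw * D_iw / D_dw
EC_dw = 2 * 381 / 97
EC_dw = 762 / 97

7.8557 dS/m


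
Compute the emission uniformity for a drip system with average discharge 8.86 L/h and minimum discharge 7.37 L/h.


EU = (q_min/q_avg)*100 = (7.37/8.86)*100 = 83.1828%

83.1828 %


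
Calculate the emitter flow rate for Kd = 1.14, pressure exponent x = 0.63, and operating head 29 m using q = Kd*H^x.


q = Kd * H^x = 1.14 * 29^0.63 = 1.14 * 8.342779

9.5108 L/h


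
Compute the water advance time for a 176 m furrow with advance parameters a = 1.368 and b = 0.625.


t = (L/a)^(1/b)
t = (176/1.368)^(1/0.625)
t = 128.654971^(1/0.625)

2371.8243 min


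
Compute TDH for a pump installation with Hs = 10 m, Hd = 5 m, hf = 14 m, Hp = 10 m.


TDH = Hs + Hd + hf + Hp = 10 + 5 + 14 + 10 = 39

39 m


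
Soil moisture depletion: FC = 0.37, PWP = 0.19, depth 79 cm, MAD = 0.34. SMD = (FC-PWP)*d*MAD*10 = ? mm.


SMD = (FC - PWP) * d * MAD * 10
SMD = (0.37 - 0.19) * 79 * 0.34 * 10
SMD = 0.1800 * 79 * 0.34 * 10

48.3480 mm


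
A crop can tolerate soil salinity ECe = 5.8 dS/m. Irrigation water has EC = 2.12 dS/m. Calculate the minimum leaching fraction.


LR = ECiw / (5*ECe - ECiw)
LR = 2.12 / (5*5.8 - 2.12)
LR = 2.12 / 26.8800

0.0789


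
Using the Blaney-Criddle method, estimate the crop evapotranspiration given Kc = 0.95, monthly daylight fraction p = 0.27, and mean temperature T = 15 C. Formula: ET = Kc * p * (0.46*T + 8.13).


ET = Kc * p * (0.46*T + 8.13)
ET = 0.95 * 0.27 * (0.46*15 + 8.13)
ET = 0.95 * 0.27 * 15.0300

3.8552 mm/day


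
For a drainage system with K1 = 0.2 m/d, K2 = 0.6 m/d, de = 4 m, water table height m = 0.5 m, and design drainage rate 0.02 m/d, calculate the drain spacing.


S^2 = 8*K2*de*m/q + 4*K1*m^2/q
S^2 = 8*0.6*4*0.5/0.02 + 4*0.2*0.5^2/0.02
S = sqrt(490.0000)

22.1359 m


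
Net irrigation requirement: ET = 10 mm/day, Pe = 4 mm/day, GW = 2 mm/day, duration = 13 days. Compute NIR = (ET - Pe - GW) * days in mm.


Daily deficit = ET - Pe - GW = 10 - 4 - 2 = 4 mm/day
NIR = 4 * 13 = 52 mm

52.0000 mm


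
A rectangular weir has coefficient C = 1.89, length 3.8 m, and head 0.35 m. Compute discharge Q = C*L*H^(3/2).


Q = C * L * H^(3/2) = 1.89 * 3.8 * 0.35^1.5 = 1.89 * 3.8 * 0.207063

1.4871 m^3/s


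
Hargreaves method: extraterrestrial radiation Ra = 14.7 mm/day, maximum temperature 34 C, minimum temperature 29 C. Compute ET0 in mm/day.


Tmean = (Tmax + Tmin)/2 = (34 + 29)/2 = 31.5
ET0 = 0.0023 * 14.7 * (31.5 + 17.8) * sqrt(34 - 29)
ET0 = 0.0023 * 14.7 * 49.3 * 2.236068

3.7272 mm/day


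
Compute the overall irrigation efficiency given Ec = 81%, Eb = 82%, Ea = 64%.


Ec = 0.81, Eb = 0.82, Ea = 0.64
E = 0.81 * 0.82 * 0.64 * 100 = 42.5088%

42.5088 %


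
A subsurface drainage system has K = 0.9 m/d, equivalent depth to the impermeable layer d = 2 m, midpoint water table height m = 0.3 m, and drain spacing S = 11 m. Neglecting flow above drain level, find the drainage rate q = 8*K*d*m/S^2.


q = 8*K*d*m/S^2
q = 8*0.9*2*0.3/11^2
q = 4.3200 / 121

0.0357 m/d


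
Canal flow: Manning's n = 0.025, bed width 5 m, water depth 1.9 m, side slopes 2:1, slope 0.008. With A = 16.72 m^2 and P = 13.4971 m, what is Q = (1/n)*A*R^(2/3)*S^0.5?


R = A/P = 16.72/13.4971 = 1.238785
Q = (1/0.025) * 16.72 * 1.238785^(2/3) * 0.008^0.5

68.9983 m^3/s


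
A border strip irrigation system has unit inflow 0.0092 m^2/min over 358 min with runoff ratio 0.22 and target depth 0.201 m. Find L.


L = q*t/((1+r)*Z)
L = 0.0092*358/((1+0.22)*0.201)
L = 3.2936/0.24522

13.4312 m


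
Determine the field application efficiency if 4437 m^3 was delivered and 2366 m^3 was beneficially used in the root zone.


Ea = V_root / V_field * 100 = 2366 / 4437 * 100 = 53.3243%

53.3243 %


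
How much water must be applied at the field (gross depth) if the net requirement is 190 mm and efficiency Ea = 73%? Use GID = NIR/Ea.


Ea = 73% = 0.73
GID = NIR / Ea = 190 / 0.73 = 260.2740 mm

260.2740 mm


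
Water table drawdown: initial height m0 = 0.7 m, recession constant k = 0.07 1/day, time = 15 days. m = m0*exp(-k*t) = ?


m = m0 * exp(-k*t)
m = 0.7 * exp(-0.07 * 15)
m = 0.7 * exp(-1.0500)

0.2450 m


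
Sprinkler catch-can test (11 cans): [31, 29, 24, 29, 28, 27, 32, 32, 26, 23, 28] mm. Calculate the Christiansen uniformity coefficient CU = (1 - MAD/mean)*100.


mean = 28.090909 mm
MAD = 2.280992 mm
CU = (1 - 2.280992/28.090909)*100

91.8800 %


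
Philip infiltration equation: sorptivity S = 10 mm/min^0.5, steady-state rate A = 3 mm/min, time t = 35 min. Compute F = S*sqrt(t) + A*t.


F = S*sqrt(t) + A*t
F = 10*sqrt(35) + 3*35
F = 10*5.916080 + 105

164.1608 mm


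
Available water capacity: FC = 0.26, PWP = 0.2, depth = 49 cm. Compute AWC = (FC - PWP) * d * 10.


AWC = (FC - PWP) * d * 10
AWC = (0.26 - 0.2) * 49 * 10
AWC = 0.0600 * 49 * 10

29.4000 mm


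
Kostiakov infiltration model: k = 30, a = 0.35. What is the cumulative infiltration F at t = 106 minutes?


F = k * t^a = 30 * 106^0.35
F = 30 * 5.115134

153.4540 mm


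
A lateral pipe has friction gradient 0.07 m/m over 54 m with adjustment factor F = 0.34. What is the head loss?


hf = J * L * F = 0.07 * 54 * 0.34 = 1.2852 m

1.2852 m


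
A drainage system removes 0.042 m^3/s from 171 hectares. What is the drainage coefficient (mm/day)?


DC = Q * 86400 / (A * 10000) * 1000
DC = 0.042 * 86400 / (171 * 10000) * 1000
DC = 3628800.0000 / 1710000

2.1221 mm/day


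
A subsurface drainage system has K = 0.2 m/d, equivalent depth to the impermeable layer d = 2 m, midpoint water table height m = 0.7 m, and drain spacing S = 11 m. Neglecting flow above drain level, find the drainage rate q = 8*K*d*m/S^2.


q = 8*K*d*m/S^2
q = 8*0.2*2*0.7/11^2
q = 2.2400 / 121

0.0185 m/d


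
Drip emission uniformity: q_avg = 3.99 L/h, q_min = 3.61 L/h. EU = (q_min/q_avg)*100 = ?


EU = (q_min/q_avg)*100 = (3.61/3.99)*100 = 90.4762%

90.4762 %


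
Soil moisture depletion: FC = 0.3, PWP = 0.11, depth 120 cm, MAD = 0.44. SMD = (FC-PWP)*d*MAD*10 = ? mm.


SMD = (FC - PWP) * d * MAD * 10
SMD = (0.3 - 0.11) * 120 * 0.44 * 10
SMD = 0.1900 * 120 * 0.44 * 10

100.3200 mm


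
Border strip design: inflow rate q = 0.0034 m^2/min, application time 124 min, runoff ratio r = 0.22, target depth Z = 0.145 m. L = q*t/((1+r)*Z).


L = q*t/((1+r)*Z)
L = 0.0034*124/((1+0.22)*0.145)
L = 0.4216/0.1769

2.3833 m


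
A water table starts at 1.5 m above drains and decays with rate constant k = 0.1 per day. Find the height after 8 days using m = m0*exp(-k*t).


m = m0 * exp(-k*t)
m = 1.5 * exp(-0.1 * 8)
m = 1.5 * exp(-0.8000)

0.6740 m


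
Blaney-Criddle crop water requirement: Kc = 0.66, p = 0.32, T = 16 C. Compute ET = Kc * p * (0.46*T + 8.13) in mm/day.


ET = Kc * p * (0.46*T + 8.13)
ET = 0.66 * 0.32 * (0.46*16 + 8.13)
ET = 0.66 * 0.32 * 15.4900

3.2715 mm/day


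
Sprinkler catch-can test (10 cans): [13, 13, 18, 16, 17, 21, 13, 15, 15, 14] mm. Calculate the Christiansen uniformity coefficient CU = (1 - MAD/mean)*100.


mean = 15.500000 mm
MAD = 2.000000 mm
CU = (1 - 2.000000/15.500000)*100

87.0968 %


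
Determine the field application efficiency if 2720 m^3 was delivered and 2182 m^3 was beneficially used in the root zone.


Ea = V_root / V_field * 100 = 2182 / 2720 * 100 = 80.2206%

80.2206 %


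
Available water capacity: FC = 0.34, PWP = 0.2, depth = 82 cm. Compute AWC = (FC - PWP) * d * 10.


AWC = (FC - PWP) * d * 10
AWC = (0.34 - 0.2) * 82 * 10
AWC = 0.1400 * 82 * 10

114.8000 mm


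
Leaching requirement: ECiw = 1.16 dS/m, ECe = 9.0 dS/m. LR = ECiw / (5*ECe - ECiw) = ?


LR = ECiw / (5*ECe - ECiw)
LR = 1.16 / (5*9.0 - 1.16)
LR = 1.16 / 43.8400

0.0265


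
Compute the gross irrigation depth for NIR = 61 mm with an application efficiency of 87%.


Ea = 87% = 0.87
GID = NIR / Ea = 61 / 0.87 = 70.1149 mm

70.1149 mm


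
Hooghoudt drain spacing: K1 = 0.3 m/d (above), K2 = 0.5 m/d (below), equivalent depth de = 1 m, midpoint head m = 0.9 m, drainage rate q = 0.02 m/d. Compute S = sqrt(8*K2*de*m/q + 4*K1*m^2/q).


S^2 = 8*K2*de*m/q + 4*K1*m^2/q
S^2 = 8*0.5*1*0.9/0.02 + 4*0.3*0.9^2/0.02
S = sqrt(228.6000)

15.1195 m


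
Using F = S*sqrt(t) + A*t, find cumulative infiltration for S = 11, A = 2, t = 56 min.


F = S*sqrt(t) + A*t
F = 11*sqrt(56) + 2*56
F = 11*7.483315 + 112

194.3165 mm


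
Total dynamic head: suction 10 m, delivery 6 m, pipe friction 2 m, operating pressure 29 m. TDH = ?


TDH = Hs + Hd + hf + Hp = 10 + 6 + 2 + 29 = 47

47 m


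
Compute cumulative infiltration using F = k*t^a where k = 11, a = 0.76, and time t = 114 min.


F = k * t^a = 11 * 114^0.76
F = 11 * 36.580336

402.3837 mm


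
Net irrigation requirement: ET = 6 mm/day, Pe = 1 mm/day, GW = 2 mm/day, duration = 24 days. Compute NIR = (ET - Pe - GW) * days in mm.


Daily deficit = ET - Pe - GW = 6 - 1 - 2 = 3 mm/day
NIR = 3 * 24 = 72 mm

72.0000 mm


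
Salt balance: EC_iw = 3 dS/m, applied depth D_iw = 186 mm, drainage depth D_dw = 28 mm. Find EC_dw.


EC_dw = EC_iw * D_iw / D_dw
EC_dw = 3 * 186 / 28
EC_dw = 558 / 28

19.9286 dS/m


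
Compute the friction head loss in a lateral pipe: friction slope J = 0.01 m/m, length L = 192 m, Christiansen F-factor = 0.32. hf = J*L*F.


hf = J * L * F = 0.01 * 192 * 0.32 = 0.6144 m

0.6144 m


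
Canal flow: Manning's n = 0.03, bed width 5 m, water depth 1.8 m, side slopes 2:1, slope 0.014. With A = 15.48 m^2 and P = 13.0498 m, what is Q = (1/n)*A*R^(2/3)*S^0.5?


R = A/P = 15.48/13.0498 = 1.186225
Q = (1/0.03) * 15.48 * 1.186225^(2/3) * 0.014^0.5

68.4161 m^3/s


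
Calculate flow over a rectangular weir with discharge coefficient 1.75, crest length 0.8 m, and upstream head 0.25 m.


Q = C * L * H^(3/2) = 1.75 * 0.8 * 0.25^1.5 = 1.75 * 0.8 * 0.125000

0.1750 m^3/s


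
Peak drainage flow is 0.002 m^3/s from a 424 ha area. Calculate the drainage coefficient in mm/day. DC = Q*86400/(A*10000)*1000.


DC = Q * 86400 / (A * 10000) * 1000
DC = 0.002 * 86400 / (424 * 10000) * 1000
DC = 172800.0000 / 4240000

0.0408 mm/day


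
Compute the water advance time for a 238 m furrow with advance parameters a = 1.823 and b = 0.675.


t = (L/a)^(1/b)
t = (238/1.823)^(1/0.675)
t = 130.554032^(1/0.675)

1363.0260 min


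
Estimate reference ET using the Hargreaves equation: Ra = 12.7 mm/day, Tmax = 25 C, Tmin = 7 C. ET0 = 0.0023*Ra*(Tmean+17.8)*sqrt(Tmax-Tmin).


Tmean = (Tmax + Tmin)/2 = (25 + 7)/2 = 16.0
ET0 = 0.0023 * 12.7 * (16.0 + 17.8) * sqrt(25 - 7)
ET0 = 0.0023 * 12.7 * 33.8 * 4.242641

4.1888 mm/day


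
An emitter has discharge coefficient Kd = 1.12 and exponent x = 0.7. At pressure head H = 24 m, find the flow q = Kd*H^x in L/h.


q = Kd * H^x = 1.12 * 24^0.7 = 1.12 * 9.250131

10.3601 L/h


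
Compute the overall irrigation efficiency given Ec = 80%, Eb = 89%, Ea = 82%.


Ec = 0.8, Eb = 0.89, Ea = 0.82
E = 0.8 * 0.89 * 0.82 * 100 = 58.3840%

58.3840 %


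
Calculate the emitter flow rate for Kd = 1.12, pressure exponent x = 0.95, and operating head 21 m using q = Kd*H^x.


q = Kd * H^x = 1.12 * 21^0.95 = 1.12 * 18.034675

20.1988 L/h


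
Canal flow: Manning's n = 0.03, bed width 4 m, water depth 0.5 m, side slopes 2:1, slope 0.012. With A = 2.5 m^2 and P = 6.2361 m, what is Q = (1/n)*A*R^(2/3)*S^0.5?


R = A/P = 2.5/6.2361 = 0.400892
Q = (1/0.03) * 2.5 * 0.400892^(2/3) * 0.012^0.5

4.9632 m^3/s


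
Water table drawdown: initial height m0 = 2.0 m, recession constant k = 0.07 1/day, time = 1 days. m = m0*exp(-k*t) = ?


m = m0 * exp(-k*t)
m = 2.0 * exp(-0.07 * 1)
m = 2.0 * exp(-0.0700)

1.8648 m


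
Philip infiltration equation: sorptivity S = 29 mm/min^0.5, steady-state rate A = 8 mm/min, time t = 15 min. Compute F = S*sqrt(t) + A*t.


F = S*sqrt(t) + A*t
F = 29*sqrt(15) + 8*15
F = 29*3.872983 + 120

232.3165 mm


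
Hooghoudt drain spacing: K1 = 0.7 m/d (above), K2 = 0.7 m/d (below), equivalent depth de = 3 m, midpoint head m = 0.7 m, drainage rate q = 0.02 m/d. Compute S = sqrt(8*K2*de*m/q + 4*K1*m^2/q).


S^2 = 8*K2*de*m/q + 4*K1*m^2/q
S^2 = 8*0.7*3*0.7/0.02 + 4*0.7*0.7^2/0.02
S = sqrt(656.6000)

25.6242 m


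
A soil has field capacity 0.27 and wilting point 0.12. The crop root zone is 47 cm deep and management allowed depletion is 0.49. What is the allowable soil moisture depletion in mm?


SMD = (FC - PWP) * d * MAD * 10
SMD = (0.27 - 0.12) * 47 * 0.49 * 10
SMD = 0.1500 * 47 * 0.49 * 10

34.5450 mm


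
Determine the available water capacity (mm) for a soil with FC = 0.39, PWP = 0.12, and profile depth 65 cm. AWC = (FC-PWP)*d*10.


AWC = (FC - PWP) * d * 10
AWC = (0.39 - 0.12) * 65 * 10
AWC = 0.2700 * 65 * 10

175.5000 mm


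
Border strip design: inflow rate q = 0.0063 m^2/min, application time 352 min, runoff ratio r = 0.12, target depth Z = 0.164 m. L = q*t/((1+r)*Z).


L = q*t/((1+r)*Z)
L = 0.0063*352/((1+0.12)*0.164)
L = 2.2176/0.18368

12.0732 m


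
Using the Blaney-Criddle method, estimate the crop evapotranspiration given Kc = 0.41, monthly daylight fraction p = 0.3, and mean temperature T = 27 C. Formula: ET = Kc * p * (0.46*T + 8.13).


ET = Kc * p * (0.46*T + 8.13)
ET = 0.41 * 0.3 * (0.46*27 + 8.13)
ET = 0.41 * 0.3 * 20.5500

2.5276 mm/day


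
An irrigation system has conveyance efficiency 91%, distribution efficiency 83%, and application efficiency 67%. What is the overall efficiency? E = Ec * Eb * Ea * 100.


Ec = 0.91, Eb = 0.83, Ea = 0.67
E = 0.91 * 0.83 * 0.67 * 100 = 50.6051%

50.6051 %


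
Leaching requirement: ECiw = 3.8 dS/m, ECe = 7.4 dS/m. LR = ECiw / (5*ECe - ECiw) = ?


LR = ECiw / (5*ECe - ECiw)
LR = 3.8 / (5*7.4 - 3.8)
LR = 3.8 / 33.2000

0.1145


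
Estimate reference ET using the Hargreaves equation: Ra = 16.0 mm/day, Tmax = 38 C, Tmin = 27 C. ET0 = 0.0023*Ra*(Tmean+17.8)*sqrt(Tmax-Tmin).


Tmean = (Tmax + Tmin)/2 = (38 + 27)/2 = 32.5
ET0 = 0.0023 * 16.0 * (32.5 + 17.8) * sqrt(38 - 27)
ET0 = 0.0023 * 16.0 * 50.3 * 3.316625

6.1392 mm/day


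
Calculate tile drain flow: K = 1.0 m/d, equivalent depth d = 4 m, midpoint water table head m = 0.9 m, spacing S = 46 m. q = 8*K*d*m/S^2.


q = 8*K*d*m/S^2
q = 8*1.0*4*0.9/46^2
q = 28.8000 / 2116

0.0136 m/d


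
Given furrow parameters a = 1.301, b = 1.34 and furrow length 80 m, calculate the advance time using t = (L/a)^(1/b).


t = (L/a)^(1/b)
t = (80/1.301)^(1/1.34)
t = 61.491161^(1/1.34)

21.6239 min


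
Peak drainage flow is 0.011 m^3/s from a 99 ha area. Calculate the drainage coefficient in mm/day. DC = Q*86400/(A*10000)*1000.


DC = Q * 86400 / (A * 10000) * 1000
DC = 0.011 * 86400 / (99 * 10000) * 1000
DC = 950400.0000 / 990000

0.9600 mm/day


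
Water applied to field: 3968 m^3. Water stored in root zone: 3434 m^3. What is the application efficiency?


Ea = V_root / V_field * 100 = 3434 / 3968 * 100 = 86.5423%

86.5423 %


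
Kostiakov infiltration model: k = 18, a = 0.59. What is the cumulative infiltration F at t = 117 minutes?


F = k * t^a = 18 * 117^0.59
F = 18 * 16.604647

298.8836 mm


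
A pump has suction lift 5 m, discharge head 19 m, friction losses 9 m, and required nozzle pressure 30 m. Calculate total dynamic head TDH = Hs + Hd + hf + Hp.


TDH = Hs + Hd + hf + Hp = 5 + 19 + 9 + 30 = 63

63 m


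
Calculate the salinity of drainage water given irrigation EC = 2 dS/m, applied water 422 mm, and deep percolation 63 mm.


EC_dw = EC_iw * D_iw / D_dw
EC_dw = 2 * 422 / 63
EC_dw = 844 / 63

13.3968 dS/m


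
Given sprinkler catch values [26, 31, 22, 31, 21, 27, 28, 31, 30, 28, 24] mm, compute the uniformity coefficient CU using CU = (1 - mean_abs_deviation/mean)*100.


mean = 27.181818 mm
MAD = 2.892562 mm
CU = (1 - 2.892562/27.181818)*100

89.3585 %


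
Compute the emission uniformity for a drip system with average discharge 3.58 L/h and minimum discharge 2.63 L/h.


EU = (q_min/q_avg)*100 = (2.63/3.58)*100 = 73.4637%

73.4637 %


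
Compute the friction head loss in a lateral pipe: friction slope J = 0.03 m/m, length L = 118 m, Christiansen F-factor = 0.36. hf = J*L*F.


hf = J * L * F = 0.03 * 118 * 0.36 = 1.2744 m

1.2744 m


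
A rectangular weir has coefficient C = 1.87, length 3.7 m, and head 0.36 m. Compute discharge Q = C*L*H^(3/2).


Q = C * L * H^(3/2) = 1.87 * 3.7 * 0.36^1.5 = 1.87 * 3.7 * 0.216000

1.4945 m^3/s


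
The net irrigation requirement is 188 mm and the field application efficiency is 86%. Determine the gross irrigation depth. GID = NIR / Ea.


Ea = 86% = 0.86
GID = NIR / Ea = 188 / 0.86 = 218.6047 mm

218.6047 mm


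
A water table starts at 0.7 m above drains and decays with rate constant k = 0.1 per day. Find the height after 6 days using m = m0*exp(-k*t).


m = m0 * exp(-k*t)
m = 0.7 * exp(-0.1 * 6)
m = 0.7 * exp(-0.6000)

0.3842 m


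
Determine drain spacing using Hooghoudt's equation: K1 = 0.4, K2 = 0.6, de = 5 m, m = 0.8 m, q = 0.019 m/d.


S^2 = 8*K2*de*m/q + 4*K1*m^2/q
S^2 = 8*0.6*5*0.8/0.019 + 4*0.4*0.8^2/0.019
S = sqrt(1064.4211)

32.6255 m


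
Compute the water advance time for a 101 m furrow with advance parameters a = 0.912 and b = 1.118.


t = (L/a)^(1/b)
t = (101/0.912)^(1/1.118)
t = 110.745614^(1/1.118)

67.3840 min


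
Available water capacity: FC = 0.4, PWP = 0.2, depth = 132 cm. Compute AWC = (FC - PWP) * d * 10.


AWC = (FC - PWP) * d * 10
AWC = (0.4 - 0.2) * 132 * 10
AWC = 0.2000 * 132 * 10

264.0000 mm
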